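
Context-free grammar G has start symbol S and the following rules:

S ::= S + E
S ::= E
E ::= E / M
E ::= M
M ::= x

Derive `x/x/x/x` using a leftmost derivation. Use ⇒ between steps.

S⇒E⇒E/M⇒E/M/M⇒E/M/M/M⇒M/M/M/M⇒x/M/M/M⇒x/x/M/M⇒x/x/x/M⇒x/x/x/x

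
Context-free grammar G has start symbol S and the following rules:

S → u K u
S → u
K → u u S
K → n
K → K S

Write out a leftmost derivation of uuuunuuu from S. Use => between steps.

S => uKu   [S → u K u]
uKu => uKSu   [K → K S]
uKSu => uuuSSu   [K → u u S]
uuuSSu => uuuuKuSu   [S → u K u]
uuuuKuSu => uuuunuSu   [K → n]
uuuunuSu => uuuunuuu   [S → u]

S=>uKu=>uKSu=>uuuSSu=>uuuuKuSu=>uuuunuSu=>uuuunuuu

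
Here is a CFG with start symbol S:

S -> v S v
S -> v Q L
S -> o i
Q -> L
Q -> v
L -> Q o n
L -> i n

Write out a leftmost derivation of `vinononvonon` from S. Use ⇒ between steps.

S⇒vQL⇒vLL⇒vQonL⇒vLonL⇒vQononL⇒vLononL⇒vinononL⇒vinononQon⇒vinononLon⇒vinononQonon⇒vinononvonon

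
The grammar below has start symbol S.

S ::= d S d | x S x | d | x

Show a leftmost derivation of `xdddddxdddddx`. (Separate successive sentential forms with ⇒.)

S ⇒ xSx   [S ::= x S x]
xSx ⇒ xdSdx   [S ::= d S d]
xdSdx ⇒ xddSddx   [S ::= d S d]
xddSddx ⇒ xdddSdddx   [S ::= d S d]
xdddSdddx ⇒ xddddSddddx   [S ::= d S d]
xddddSddddx ⇒ xdddddSdddddx   [S ::= d S d]
xdddddSdddddx ⇒ xdddddxdddddx   [S ::= x]

S ⇒ xSx ⇒ xdSdx ⇒ xddSddx ⇒ xdddSdddx ⇒ xddddSddddx ⇒ xdddddSdddddx ⇒ xdddddxdddddx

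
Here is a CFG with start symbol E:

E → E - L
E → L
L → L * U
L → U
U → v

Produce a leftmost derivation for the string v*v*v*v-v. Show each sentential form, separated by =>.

E => E-L => L-L => L*U-L => L*U*U-L => L*U*U*U-L => U*U*U*U-L => v*U*U*U-L => v*v*U*U-L => v*v*v*U-L => v*v*v*v-L => v*v*v*v-U => v*v*v*v-v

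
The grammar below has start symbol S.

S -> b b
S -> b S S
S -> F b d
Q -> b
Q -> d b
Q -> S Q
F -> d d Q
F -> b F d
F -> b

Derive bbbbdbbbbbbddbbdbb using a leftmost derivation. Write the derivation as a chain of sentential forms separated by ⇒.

S ⇒ bSS ⇒ bbSSS ⇒ bbFbdSS ⇒ bbbbdSS ⇒ bbbbdbbS ⇒ bbbbdbbbSS ⇒ bbbbdbbbbbS ⇒ bbbbdbbbbbbSS ⇒ bbbbdbbbbbbFbdS ⇒ bbbbdbbbbbbddQbdS ⇒ bbbbdbbbbbbddbbdS ⇒ bbbbdbbbbbbddbbdbb

S ⇒ bSS   [S -> b S S]
bSS ⇒ bbSSS   [S -> b S S]
bbSSS ⇒ bbFbdSS   [S -> F b d]
bbFbdSS ⇒ bbbbdSS   [F -> b]
bbbbdSS ⇒ bbbbdbbS   [S -> b b]
bbbbdbbS ⇒ bbbbdbbbSS   [S -> b S S]
bbbbdbbbSS ⇒ bbbbdbbbbbS   [S -> b b]
bbbbdbbbbbS ⇒ bbbbdbbbbbbSS   [S -> b S S]
bbbbdbbbbbbSS ⇒ bbbbdbbbbbbFbdS   [S -> F b d]
bbbbdbbbbbbFbdS ⇒ bbbbdbbbbbbddQbdS   [F -> d d Q]
bbbbdbbbbbbddQbdS ⇒ bbbbdbbbbbbddbbdS   [Q -> b]
bbbbdbbbbbbddbbdS ⇒ bbbbdbbbbbbddbbdbb   [S -> b b]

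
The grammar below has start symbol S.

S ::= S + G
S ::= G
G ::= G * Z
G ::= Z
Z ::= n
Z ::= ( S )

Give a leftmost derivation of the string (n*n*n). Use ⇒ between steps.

S ⇒ G ⇒ Z ⇒ (S) ⇒ (G) ⇒ (G*Z) ⇒ (G*Z*Z) ⇒ (Z*Z*Z) ⇒ (n*Z*Z) ⇒ (n*n*Z) ⇒ (n*n*n)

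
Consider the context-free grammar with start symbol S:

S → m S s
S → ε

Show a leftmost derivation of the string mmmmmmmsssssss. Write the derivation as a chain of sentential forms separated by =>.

S => mSs => mmSss => mmmSsss => mmmmSssss => mmmmmSsssss => mmmmmmSssssss => mmmmmmmSsssssss => mmmmmmmsssssss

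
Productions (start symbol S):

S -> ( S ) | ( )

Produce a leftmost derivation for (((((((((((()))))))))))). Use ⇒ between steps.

S ⇒ (S) ⇒ ((S)) ⇒ (((S))) ⇒ ((((S)))) ⇒ (((((S))))) ⇒ ((((((S)))))) ⇒ (((((((S))))))) ⇒ ((((((((S)))))))) ⇒ (((((((((S))))))))) ⇒ ((((((((((S)))))))))) ⇒ (((((((((((S))))))))))) ⇒ (((((((((((())))))))))))

S ⇒ (S)   [S -> ( S )]
(S) ⇒ ((S))   [S -> ( S )]
((S)) ⇒ (((S)))   [S -> ( S )]
(((S))) ⇒ ((((S))))   [S -> ( S )]
((((S)))) ⇒ (((((S)))))   [S -> ( S )]
(((((S))))) ⇒ ((((((S))))))   [S -> ( S )]
((((((S)))))) ⇒ (((((((S)))))))   [S -> ( S )]
(((((((S))))))) ⇒ ((((((((S))))))))   [S -> ( S )]
((((((((S)))))))) ⇒ (((((((((S)))))))))   [S -> ( S )]
(((((((((S))))))))) ⇒ ((((((((((S))))))))))   [S -> ( S )]
((((((((((S)))))))))) ⇒ (((((((((((S)))))))))))   [S -> ( S )]
(((((((((((S))))))))))) ⇒ (((((((((((())))))))))))   [S -> ( )]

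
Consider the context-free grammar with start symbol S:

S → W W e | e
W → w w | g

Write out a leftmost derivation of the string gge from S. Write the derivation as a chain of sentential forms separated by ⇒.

S ⇒ WWe ⇒ gWe ⇒ gge

S ⇒ WWe   [S → W W e]
WWe ⇒ gWe   [W → g]
gWe ⇒ gge   [W → g]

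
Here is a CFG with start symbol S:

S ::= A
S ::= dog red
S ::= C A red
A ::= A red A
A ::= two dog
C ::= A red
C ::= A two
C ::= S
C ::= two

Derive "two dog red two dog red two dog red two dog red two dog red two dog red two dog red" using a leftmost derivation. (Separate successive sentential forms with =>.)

S => C A red => A red A red => A red A red A red => two dog red A red A red => two dog red A red A red A red => two dog red A red A red A red A red => two dog red two dog red A red A red A red => two dog red two dog red A red A red A red A red => two dog red two dog red two dog red A red A red A red => two dog red two dog red two dog red two dog red A red A red => two dog red two dog red two dog red two dog red A red A red A red => two dog red two dog red two dog red two dog red two dog red A red A red => two dog red two dog red two dog red two dog red two dog red two dog red A red => two dog red two dog red two dog red two dog red two dog red two dog red two dog red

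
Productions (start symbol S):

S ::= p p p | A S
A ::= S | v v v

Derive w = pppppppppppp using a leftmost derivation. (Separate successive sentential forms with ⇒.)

S ⇒ AS ⇒ SS ⇒ ASS ⇒ SSS ⇒ ASSS ⇒ SSSS ⇒ pppSSS ⇒ ppppppSS ⇒ pppppppppS ⇒ pppppppppppp

S ⇒ AS   [S ::= A S]
AS ⇒ SS   [A ::= S]
SS ⇒ ASS   [S ::= A S]
ASS ⇒ SSS   [A ::= S]
SSS ⇒ ASSS   [S ::= A S]
ASSS ⇒ SSSS   [A ::= S]
SSSS ⇒ pppSSS   [S ::= p p p]
pppSSS ⇒ ppppppSS   [S ::= p p p]
ppppppSS ⇒ pppppppppS   [S ::= p p p]
pppppppppS ⇒ pppppppppppp   [S ::= p p p]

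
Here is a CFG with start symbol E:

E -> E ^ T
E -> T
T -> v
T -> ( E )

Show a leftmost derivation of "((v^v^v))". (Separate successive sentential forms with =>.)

E => T   [E -> T]
T => (E)   [T -> ( E )]
(E) => (T)   [E -> T]
(T) => ((E))   [T -> ( E )]
((E)) => ((E^T))   [E -> E ^ T]
((E^T)) => ((E^T^T))   [E -> E ^ T]
((E^T^T)) => ((T^T^T))   [E -> T]
((T^T^T)) => ((v^T^T))   [T -> v]
((v^T^T)) => ((v^v^T))   [T -> v]
((v^v^T)) => ((v^v^v))   [T -> v]

E => T => (E) => (T) => ((E)) => ((E^T)) => ((E^T^T)) => ((T^T^T)) => ((v^T^T)) => ((v^v^T)) => ((v^v^v))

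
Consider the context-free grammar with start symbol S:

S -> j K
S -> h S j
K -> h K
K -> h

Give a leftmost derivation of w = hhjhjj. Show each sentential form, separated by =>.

S => hSj   [S -> h S j]
hSj => hhSjj   [S -> h S j]
hhSjj => hhjKjj   [S -> j K]
hhjKjj => hhjhjj   [K -> h]

S => hSj => hhSjj => hhjKjj => hhjhjj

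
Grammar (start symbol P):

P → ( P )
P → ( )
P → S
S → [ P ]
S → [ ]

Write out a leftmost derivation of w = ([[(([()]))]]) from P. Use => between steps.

P => (P)   [P → ( P )]
(P) => (S)   [P → S]
(S) => ([P])   [S → [ P ]]
([P]) => ([S])   [P → S]
([S]) => ([[P]])   [S → [ P ]]
([[P]]) => ([[(P)]])   [P → ( P )]
([[(P)]]) => ([[((P))]])   [P → ( P )]
([[((P))]]) => ([[((S))]])   [P → S]
([[((S))]]) => ([[(([P]))]])   [S → [ P ]]
([[(([P]))]]) => ([[(([()]))]])   [P → ( )]

P => (P) => (S) => ([P]) => ([S]) => ([[P]]) => ([[(P)]]) => ([[((P))]]) => ([[((S))]]) => ([[(([P]))]]) => ([[(([()]))]])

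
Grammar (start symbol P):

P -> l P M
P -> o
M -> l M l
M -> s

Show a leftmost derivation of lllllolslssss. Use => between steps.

P => lPM => llPMM => lllPMMM => llllPMMMM => lllllPMMMMM => llllloMMMMM => lllllolMlMMMM => lllllolslMMMM => lllllolslsMMM => lllllolslssMM => lllllolslsssM => lllllolslssss

P => lPM   [P -> l P M]
lPM => llPMM   [P -> l P M]
llPMM => lllPMMM   [P -> l P M]
lllPMMM => llllPMMMM   [P -> l P M]
llllPMMMM => lllllPMMMMM   [P -> l P M]
lllllPMMMMM => llllloMMMMM   [P -> o]
llllloMMMMM => lllllolMlMMMM   [M -> l M l]
lllllolMlMMMM => lllllolslMMMM   [M -> s]
lllllolslMMMM => lllllolslsMMM   [M -> s]
lllllolslsMMM => lllllolslssMM   [M -> s]
lllllolslssMM => lllllolslsssM   [M -> s]
lllllolslsssM => lllllolslssss   [M -> s]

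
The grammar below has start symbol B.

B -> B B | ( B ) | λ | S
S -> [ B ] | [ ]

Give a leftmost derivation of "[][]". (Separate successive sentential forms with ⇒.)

B ⇒ BB ⇒ SB ⇒ []B ⇒ []S ⇒ [][]

B ⇒ BB   [B -> B B]
BB ⇒ SB   [B -> S]
SB ⇒ []B   [S -> [ ]]
[]B ⇒ []S   [B -> S]
[]S ⇒ [][]   [S -> [ ]]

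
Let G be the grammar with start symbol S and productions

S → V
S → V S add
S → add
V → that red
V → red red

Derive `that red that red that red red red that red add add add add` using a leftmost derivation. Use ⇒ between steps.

S ⇒ V S add ⇒ that red S add ⇒ that red V S add add ⇒ that red that red S add add ⇒ that red that red V S add add add ⇒ that red that red that red S add add add ⇒ that red that red that red V S add add add add ⇒ that red that red that red red red S add add add add ⇒ that red that red that red red red V add add add add ⇒ that red that red that red red red that red add add add add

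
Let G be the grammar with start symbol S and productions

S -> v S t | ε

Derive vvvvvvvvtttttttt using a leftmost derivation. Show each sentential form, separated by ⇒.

S ⇒ vSt   [S -> v S t]
vSt ⇒ vvStt   [S -> v S t]
vvStt ⇒ vvvSttt   [S -> v S t]
vvvSttt ⇒ vvvvStttt   [S -> v S t]
vvvvStttt ⇒ vvvvvSttttt   [S -> v S t]
vvvvvSttttt ⇒ vvvvvvStttttt   [S -> v S t]
vvvvvvStttttt ⇒ vvvvvvvSttttttt   [S -> v S t]
vvvvvvvSttttttt ⇒ vvvvvvvvStttttttt   [S -> v S t]
vvvvvvvvStttttttt ⇒ vvvvvvvvtttttttt   [S -> ε]

S ⇒ vSt ⇒ vvStt ⇒ vvvSttt ⇒ vvvvStttt ⇒ vvvvvSttttt ⇒ vvvvvvStttttt ⇒ vvvvvvvSttttttt ⇒ vvvvvvvvStttttttt ⇒ vvvvvvvvtttttttt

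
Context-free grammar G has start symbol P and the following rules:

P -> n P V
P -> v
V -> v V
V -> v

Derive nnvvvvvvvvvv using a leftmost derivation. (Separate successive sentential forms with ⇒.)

P ⇒ nPV ⇒ nnPVV ⇒ nnvVV ⇒ nnvvV ⇒ nnvvvV ⇒ nnvvvvV ⇒ nnvvvvvV ⇒ nnvvvvvvV ⇒ nnvvvvvvvV ⇒ nnvvvvvvvvV ⇒ nnvvvvvvvvvV ⇒ nnvvvvvvvvvv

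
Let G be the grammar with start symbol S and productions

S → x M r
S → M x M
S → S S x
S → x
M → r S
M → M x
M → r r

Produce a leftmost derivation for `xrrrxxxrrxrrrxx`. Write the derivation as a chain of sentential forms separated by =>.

S => SSx => xMrSx => xrSrSx => xrMxMrSx => xrrSxMrSx => xrrMxMxMrSx => xrrMxxMxMrSx => xrrrSxxMxMrSx => xrrrxxxMxMrSx => xrrrxxxrrxMrSx => xrrrxxxrrxrrrSx => xrrrxxxrrxrrrxx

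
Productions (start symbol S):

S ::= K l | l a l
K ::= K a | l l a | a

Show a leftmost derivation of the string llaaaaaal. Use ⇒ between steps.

S ⇒ Kl ⇒ Kal ⇒ Kaal ⇒ Kaaal ⇒ Kaaaal ⇒ Kaaaaal ⇒ llaaaaaal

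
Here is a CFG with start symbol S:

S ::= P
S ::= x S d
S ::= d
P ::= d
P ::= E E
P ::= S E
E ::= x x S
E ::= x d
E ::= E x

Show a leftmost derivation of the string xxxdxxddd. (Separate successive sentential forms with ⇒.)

S⇒xSd⇒xxSdd⇒xxPdd⇒xxEEdd⇒xxxdEdd⇒xxxdxxSdd⇒xxxdxxPdd⇒xxxdxxddd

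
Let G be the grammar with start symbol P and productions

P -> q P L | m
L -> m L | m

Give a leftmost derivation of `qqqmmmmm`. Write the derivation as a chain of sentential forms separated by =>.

P => qPL => qqPLL => qqqPLLL => qqqmLLL => qqqmmLLL => qqqmmmLL => qqqmmmmL => qqqmmmmm

P => qPL   [P -> q P L]
qPL => qqPLL   [P -> q P L]
qqPLL => qqqPLLL   [P -> q P L]
qqqPLLL => qqqmLLL   [P -> m]
qqqmLLL => qqqmmLLL   [L -> m L]
qqqmmLLL => qqqmmmLL   [L -> m]
qqqmmmLL => qqqmmmmL   [L -> m]
qqqmmmmL => qqqmmmmm   [L -> m]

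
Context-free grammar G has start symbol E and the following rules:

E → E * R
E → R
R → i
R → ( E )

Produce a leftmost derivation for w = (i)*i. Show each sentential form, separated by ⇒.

E ⇒ E*R   [E → E * R]
E*R ⇒ R*R   [E → R]
R*R ⇒ (E)*R   [R → ( E )]
(E)*R ⇒ (R)*R   [E → R]
(R)*R ⇒ (i)*R   [R → i]
(i)*R ⇒ (i)*i   [R → i]

E ⇒ E*R ⇒ R*R ⇒ (E)*R ⇒ (R)*R ⇒ (i)*R ⇒ (i)*i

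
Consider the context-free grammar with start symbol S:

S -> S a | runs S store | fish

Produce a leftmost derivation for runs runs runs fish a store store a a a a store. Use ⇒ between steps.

S ⇒ runs S store ⇒ runs S a store ⇒ runs S a a store ⇒ runs S a a a store ⇒ runs S a a a a store ⇒ runs runs S store a a a a store ⇒ runs runs runs S store store a a a a store ⇒ runs runs runs S a store store a a a a store ⇒ runs runs runs fish a store store a a a a store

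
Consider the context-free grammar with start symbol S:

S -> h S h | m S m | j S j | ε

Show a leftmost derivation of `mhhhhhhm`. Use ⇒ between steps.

S⇒mSm⇒mhShm⇒mhhShhm⇒mhhhShhhm⇒mhhhhhhm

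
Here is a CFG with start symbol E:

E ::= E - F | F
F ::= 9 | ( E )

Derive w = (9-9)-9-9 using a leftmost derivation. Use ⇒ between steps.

E ⇒ E-F   [E ::= E - F]
E-F ⇒ E-F-F   [E ::= E - F]
E-F-F ⇒ F-F-F   [E ::= F]
F-F-F ⇒ (E)-F-F   [F ::= ( E )]
(E)-F-F ⇒ (E-F)-F-F   [E ::= E - F]
(E-F)-F-F ⇒ (F-F)-F-F   [E ::= F]
(F-F)-F-F ⇒ (9-F)-F-F   [F ::= 9]
(9-F)-F-F ⇒ (9-9)-F-F   [F ::= 9]
(9-9)-F-F ⇒ (9-9)-9-F   [F ::= 9]
(9-9)-9-F ⇒ (9-9)-9-9   [F ::= 9]

E⇒E-F⇒E-F-F⇒F-F-F⇒(E)-F-F⇒(E-F)-F-F⇒(F-F)-F-F⇒(9-F)-F-F⇒(9-9)-F-F⇒(9-9)-9-F⇒(9-9)-9-9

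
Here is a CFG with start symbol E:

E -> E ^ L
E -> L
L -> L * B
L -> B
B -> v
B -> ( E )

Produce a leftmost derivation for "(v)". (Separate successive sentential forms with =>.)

E => L => B => (E) => (L) => (B) => (v)

E => L   [E -> L]
L => B   [L -> B]
B => (E)   [B -> ( E )]
(E) => (L)   [E -> L]
(L) => (B)   [L -> B]
(B) => (v)   [B -> v]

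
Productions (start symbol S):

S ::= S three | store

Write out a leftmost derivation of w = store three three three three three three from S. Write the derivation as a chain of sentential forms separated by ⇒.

S ⇒ S three ⇒ S three three ⇒ S three three three ⇒ S three three three three ⇒ S three three three three three ⇒ S three three three three three three ⇒ store three three three three three three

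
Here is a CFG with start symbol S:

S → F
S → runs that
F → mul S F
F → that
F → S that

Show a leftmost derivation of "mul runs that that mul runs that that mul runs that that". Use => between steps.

S => F   [S → F]
F => mul S F   [F → mul S F]
mul S F => mul F F   [S → F]
mul F F => mul S that F   [F → S that]
mul S that F => mul runs that that F   [S → runs that]
mul runs that that F => mul runs that that mul S F   [F → mul S F]
mul runs that that mul S F => mul runs that that mul F F   [S → F]
mul runs that that mul F F => mul runs that that mul S that F   [F → S that]
mul runs that that mul S that F => mul runs that that mul runs that that F   [S → runs that]
mul runs that that mul runs that that F => mul runs that that mul runs that that mul S F   [F → mul S F]
mul runs that that mul runs that that mul S F => mul runs that that mul runs that that mul runs that F   [S → runs that]
mul runs that that mul runs that that mul runs that F => mul runs that that mul runs that that mul runs that that   [F → that]

S => F => mul S F => mul F F => mul S that F => mul runs that that F => mul runs that that mul S F => mul runs that that mul F F => mul runs that that mul S that F => mul runs that that mul runs that that F => mul runs that that mul runs that that mul S F => mul runs that that mul runs that that mul runs that F => mul runs that that mul runs that that mul runs that that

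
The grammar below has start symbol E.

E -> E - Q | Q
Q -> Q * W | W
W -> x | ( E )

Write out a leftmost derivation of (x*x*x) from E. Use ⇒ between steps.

E⇒Q⇒W⇒(E)⇒(Q)⇒(Q*W)⇒(Q*W*W)⇒(W*W*W)⇒(x*W*W)⇒(x*x*W)⇒(x*x*x)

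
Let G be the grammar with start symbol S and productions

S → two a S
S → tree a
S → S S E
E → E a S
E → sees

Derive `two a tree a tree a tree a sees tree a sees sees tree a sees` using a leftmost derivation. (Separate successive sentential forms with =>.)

S => S S E   [S → S S E]
S S E => two a S S E   [S → two a S]
two a S S E => two a S S E S E   [S → S S E]
two a S S E S E => two a tree a S E S E   [S → tree a]
two a tree a S E S E => two a tree a S S E E S E   [S → S S E]
two a tree a S S E E S E => two a tree a S S E S E E S E   [S → S S E]
two a tree a S S E S E E S E => two a tree a tree a S E S E E S E   [S → tree a]
two a tree a tree a S E S E E S E => two a tree a tree a tree a E S E E S E   [S → tree a]
two a tree a tree a tree a E S E E S E => two a tree a tree a tree a sees S E E S E   [E → sees]
two a tree a tree a tree a sees S E E S E => two a tree a tree a tree a sees tree a E E S E   [S → tree a]
two a tree a tree a tree a sees tree a E E S E => two a tree a tree a tree a sees tree a sees E S E   [E → sees]
two a tree a tree a tree a sees tree a sees E S E => two a tree a tree a tree a sees tree a sees sees S E   [E → sees]
two a tree a tree a tree a sees tree a sees sees S E => two a tree a tree a tree a sees tree a sees sees tree a E   [S → tree a]
two a tree a tree a tree a sees tree a sees sees tree a E => two a tree a tree a tree a sees tree a sees sees tree a sees   [E → sees]

S => S S E => two a S S E => two a S S E S E => two a tree a S E S E => two a tree a S S E E S E => two a tree a S S E S E E S E => two a tree a tree a S E S E E S E => two a tree a tree a tree a E S E E S E => two a tree a tree a tree a sees S E E S E => two a tree a tree a tree a sees tree a E E S E => two a tree a tree a tree a sees tree a sees E S E => two a tree a tree a tree a sees tree a sees sees S E => two a tree a tree a tree a sees tree a sees sees tree a E => two a tree a tree a tree a sees tree a sees sees tree a sees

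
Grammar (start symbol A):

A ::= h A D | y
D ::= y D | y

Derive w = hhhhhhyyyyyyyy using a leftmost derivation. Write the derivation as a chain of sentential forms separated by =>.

A => hAD   [A ::= h A D]
hAD => hhADD   [A ::= h A D]
hhADD => hhhADDD   [A ::= h A D]
hhhADDD => hhhhADDDD   [A ::= h A D]
hhhhADDDD => hhhhhADDDDD   [A ::= h A D]
hhhhhADDDDD => hhhhhhADDDDDD   [A ::= h A D]
hhhhhhADDDDDD => hhhhhhyDDDDDD   [A ::= y]
hhhhhhyDDDDDD => hhhhhhyyDDDDD   [D ::= y]
hhhhhhyyDDDDD => hhhhhhyyyDDDDD   [D ::= y D]
hhhhhhyyyDDDDD => hhhhhhyyyyDDDD   [D ::= y]
hhhhhhyyyyDDDD => hhhhhhyyyyyDDD   [D ::= y]
hhhhhhyyyyyDDD => hhhhhhyyyyyyDD   [D ::= y]
hhhhhhyyyyyyDD => hhhhhhyyyyyyyD   [D ::= y]
hhhhhhyyyyyyyD => hhhhhhyyyyyyyy   [D ::= y]

A => hAD => hhADD => hhhADDD => hhhhADDDD => hhhhhADDDDD => hhhhhhADDDDDD => hhhhhhyDDDDDD => hhhhhhyyDDDDD => hhhhhhyyyDDDDD => hhhhhhyyyyDDDD => hhhhhhyyyyyDDD => hhhhhhyyyyyyDD => hhhhhhyyyyyyyD => hhhhhhyyyyyyyy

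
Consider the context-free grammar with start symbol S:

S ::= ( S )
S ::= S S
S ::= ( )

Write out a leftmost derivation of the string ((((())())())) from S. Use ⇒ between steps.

S ⇒ (S)   [S ::= ( S )]
(S) ⇒ ((S))   [S ::= ( S )]
((S)) ⇒ ((SS))   [S ::= S S]
((SS)) ⇒ (((S)S))   [S ::= ( S )]
(((S)S)) ⇒ (((SS)S))   [S ::= S S]
(((SS)S)) ⇒ ((((S)S)S))   [S ::= ( S )]
((((S)S)S)) ⇒ ((((())S)S))   [S ::= ( )]
((((())S)S)) ⇒ ((((())())S))   [S ::= ( )]
((((())())S)) ⇒ ((((())())()))   [S ::= ( )]

S⇒(S)⇒((S))⇒((SS))⇒(((S)S))⇒(((SS)S))⇒((((S)S)S))⇒((((())S)S))⇒((((())())S))⇒((((())())()))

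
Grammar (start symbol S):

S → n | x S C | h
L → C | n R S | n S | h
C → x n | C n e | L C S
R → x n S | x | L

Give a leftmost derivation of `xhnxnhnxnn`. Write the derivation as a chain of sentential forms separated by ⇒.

S ⇒ xSC   [S → x S C]
xSC ⇒ xhC   [S → h]
xhC ⇒ xhLCS   [C → L C S]
xhLCS ⇒ xhnRSCS   [L → n R S]
xhnRSCS ⇒ xhnxnSSCS   [R → x n S]
xhnxnSSCS ⇒ xhnxnhSCS   [S → h]
xhnxnhSCS ⇒ xhnxnhnCS   [S → n]
xhnxnhnCS ⇒ xhnxnhnxnS   [C → x n]
xhnxnhnxnS ⇒ xhnxnhnxnn   [S → n]

S ⇒ xSC ⇒ xhC ⇒ xhLCS ⇒ xhnRSCS ⇒ xhnxnSSCS ⇒ xhnxnhSCS ⇒ xhnxnhnCS ⇒ xhnxnhnxnS ⇒ xhnxnhnxnn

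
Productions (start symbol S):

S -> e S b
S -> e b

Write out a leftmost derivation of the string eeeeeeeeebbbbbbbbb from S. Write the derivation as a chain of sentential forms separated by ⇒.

S ⇒ eSb ⇒ eeSbb ⇒ eeeSbbb ⇒ eeeeSbbbb ⇒ eeeeeSbbbbb ⇒ eeeeeeSbbbbbb ⇒ eeeeeeeSbbbbbbb ⇒ eeeeeeeeSbbbbbbbb ⇒ eeeeeeeeebbbbbbbbb

S ⇒ eSb   [S -> e S b]
eSb ⇒ eeSbb   [S -> e S b]
eeSbb ⇒ eeeSbbb   [S -> e S b]
eeeSbbb ⇒ eeeeSbbbb   [S -> e S b]
eeeeSbbbb ⇒ eeeeeSbbbbb   [S -> e S b]
eeeeeSbbbbb ⇒ eeeeeeSbbbbbb   [S -> e S b]
eeeeeeSbbbbbb ⇒ eeeeeeeSbbbbbbb   [S -> e S b]
eeeeeeeSbbbbbbb ⇒ eeeeeeeeSbbbbbbbb   [S -> e S b]
eeeeeeeeSbbbbbbbb ⇒ eeeeeeeeebbbbbbbbb   [S -> e b]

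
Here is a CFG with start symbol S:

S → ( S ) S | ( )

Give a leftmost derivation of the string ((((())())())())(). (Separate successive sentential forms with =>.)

S => (S)S   [S → ( S ) S]
(S)S => ((S)S)S   [S → ( S ) S]
((S)S)S => (((S)S)S)S   [S → ( S ) S]
(((S)S)S)S => ((((S)S)S)S)S   [S → ( S ) S]
((((S)S)S)S)S => ((((())S)S)S)S   [S → ( )]
((((())S)S)S)S => ((((())())S)S)S   [S → ( )]
((((())())S)S)S => ((((())())())S)S   [S → ( )]
((((())())())S)S => ((((())())())())S   [S → ( )]
((((())())())())S => ((((())())())())()   [S → ( )]

S => (S)S => ((S)S)S => (((S)S)S)S => ((((S)S)S)S)S => ((((())S)S)S)S => ((((())())S)S)S => ((((())())())S)S => ((((())())())())S => ((((())())())())()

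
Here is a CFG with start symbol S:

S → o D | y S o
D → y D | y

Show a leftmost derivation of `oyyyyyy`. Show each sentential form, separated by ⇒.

S⇒oD⇒oyD⇒oyyD⇒oyyyD⇒oyyyyD⇒oyyyyyD⇒oyyyyyy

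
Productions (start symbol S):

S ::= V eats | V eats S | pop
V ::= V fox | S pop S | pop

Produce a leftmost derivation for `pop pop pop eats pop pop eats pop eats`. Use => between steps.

S => V eats => S pop S eats => pop pop S eats => pop pop V eats S eats => pop pop S pop S eats S eats => pop pop V eats pop S eats S eats => pop pop pop eats pop S eats S eats => pop pop pop eats pop pop eats S eats => pop pop pop eats pop pop eats pop eats

S => V eats   [S ::= V eats]
V eats => S pop S eats   [V ::= S pop S]
S pop S eats => pop pop S eats   [S ::= pop]
pop pop S eats => pop pop V eats S eats   [S ::= V eats S]
pop pop V eats S eats => pop pop S pop S eats S eats   [V ::= S pop S]
pop pop S pop S eats S eats => pop pop V eats pop S eats S eats   [S ::= V eats]
pop pop V eats pop S eats S eats => pop pop pop eats pop S eats S eats   [V ::= pop]
pop pop pop eats pop S eats S eats => pop pop pop eats pop pop eats S eats   [S ::= pop]
pop pop pop eats pop pop eats S eats => pop pop pop eats pop pop eats pop eats   [S ::= pop]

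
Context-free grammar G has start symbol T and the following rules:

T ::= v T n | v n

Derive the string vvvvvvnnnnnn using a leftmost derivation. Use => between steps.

T=>vTn=>vvTnn=>vvvTnnn=>vvvvTnnnn=>vvvvvTnnnnn=>vvvvvvnnnnnn

T => vTn   [T ::= v T n]
vTn => vvTnn   [T ::= v T n]
vvTnn => vvvTnnn   [T ::= v T n]
vvvTnnn => vvvvTnnnn   [T ::= v T n]
vvvvTnnnn => vvvvvTnnnnn   [T ::= v T n]
vvvvvTnnnnn => vvvvvvnnnnnn   [T ::= v n]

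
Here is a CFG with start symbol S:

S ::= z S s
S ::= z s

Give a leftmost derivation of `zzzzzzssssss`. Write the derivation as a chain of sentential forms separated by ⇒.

S ⇒ zSs   [S ::= z S s]
zSs ⇒ zzSss   [S ::= z S s]
zzSss ⇒ zzzSsss   [S ::= z S s]
zzzSsss ⇒ zzzzSssss   [S ::= z S s]
zzzzSssss ⇒ zzzzzSsssss   [S ::= z S s]
zzzzzSsssss ⇒ zzzzzzssssss   [S ::= z s]

S⇒zSs⇒zzSss⇒zzzSsss⇒zzzzSssss⇒zzzzzSsssss⇒zzzzzzssssss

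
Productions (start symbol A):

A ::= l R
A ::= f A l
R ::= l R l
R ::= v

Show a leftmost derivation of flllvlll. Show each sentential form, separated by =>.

A => fAl => flRl => fllRll => flllRlll => flllvlll

A => fAl   [A ::= f A l]
fAl => flRl   [A ::= l R]
flRl => fllRll   [R ::= l R l]
fllRll => flllRlll   [R ::= l R l]
flllRlll => flllvlll   [R ::= v]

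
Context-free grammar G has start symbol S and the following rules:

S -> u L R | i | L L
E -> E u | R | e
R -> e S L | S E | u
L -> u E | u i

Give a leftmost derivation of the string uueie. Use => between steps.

S => uLR => uuER => uueR => uueSE => uueiE => uueie

S => uLR   [S -> u L R]
uLR => uuER   [L -> u E]
uuER => uueR   [E -> e]
uueR => uueSE   [R -> S E]
uueSE => uueiE   [S -> i]
uueiE => uueie   [E -> e]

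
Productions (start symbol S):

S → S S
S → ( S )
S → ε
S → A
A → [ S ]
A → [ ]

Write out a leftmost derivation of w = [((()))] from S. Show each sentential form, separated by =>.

S=>A=>[S]=>[SS]=>[(S)S]=>[((S))S]=>[((SS))S]=>[(((S)S))S]=>[((()S))S]=>[((()))S]=>[((()))]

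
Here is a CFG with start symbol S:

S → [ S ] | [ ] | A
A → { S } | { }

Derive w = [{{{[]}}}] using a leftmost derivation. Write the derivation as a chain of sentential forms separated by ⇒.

S ⇒ [S] ⇒ [A] ⇒ [{S}] ⇒ [{A}] ⇒ [{{S}}] ⇒ [{{A}}] ⇒ [{{{S}}}] ⇒ [{{{[]}}}]

S ⇒ [S]   [S → [ S ]]
[S] ⇒ [A]   [S → A]
[A] ⇒ [{S}]   [A → { S }]
[{S}] ⇒ [{A}]   [S → A]
[{A}] ⇒ [{{S}}]   [A → { S }]
[{{S}}] ⇒ [{{A}}]   [S → A]
[{{A}}] ⇒ [{{{S}}}]   [A → { S }]
[{{{S}}}] ⇒ [{{{[]}}}]   [S → [ ]]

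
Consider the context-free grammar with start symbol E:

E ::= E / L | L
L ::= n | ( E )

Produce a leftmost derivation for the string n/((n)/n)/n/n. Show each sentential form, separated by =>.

E => E/L   [E ::= E / L]
E/L => E/L/L   [E ::= E / L]
E/L/L => E/L/L/L   [E ::= E / L]
E/L/L/L => L/L/L/L   [E ::= L]
L/L/L/L => n/L/L/L   [L ::= n]
n/L/L/L => n/(E)/L/L   [L ::= ( E )]
n/(E)/L/L => n/(E/L)/L/L   [E ::= E / L]
n/(E/L)/L/L => n/(L/L)/L/L   [E ::= L]
n/(L/L)/L/L => n/((E)/L)/L/L   [L ::= ( E )]
n/((E)/L)/L/L => n/((L)/L)/L/L   [E ::= L]
n/((L)/L)/L/L => n/((n)/L)/L/L   [L ::= n]
n/((n)/L)/L/L => n/((n)/n)/L/L   [L ::= n]
n/((n)/n)/L/L => n/((n)/n)/n/L   [L ::= n]
n/((n)/n)/n/L => n/((n)/n)/n/n   [L ::= n]

E => E/L => E/L/L => E/L/L/L => L/L/L/L => n/L/L/L => n/(E)/L/L => n/(E/L)/L/L => n/(L/L)/L/L => n/((E)/L)/L/L => n/((L)/L)/L/L => n/((n)/L)/L/L => n/((n)/n)/L/L => n/((n)/n)/n/L => n/((n)/n)/n/n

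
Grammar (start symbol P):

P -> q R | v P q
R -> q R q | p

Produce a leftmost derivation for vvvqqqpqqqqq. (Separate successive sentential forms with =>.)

P => vPq => vvPqq => vvvPqqq => vvvqRqqq => vvvqqRqqqq => vvvqqqRqqqqq => vvvqqqpqqqqq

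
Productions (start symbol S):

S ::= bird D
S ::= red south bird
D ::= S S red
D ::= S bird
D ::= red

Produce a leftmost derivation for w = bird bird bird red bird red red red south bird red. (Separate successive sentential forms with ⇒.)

S ⇒ bird D ⇒ bird S S red ⇒ bird bird D S red ⇒ bird bird S S red S red ⇒ bird bird bird D S red S red ⇒ bird bird bird red S red S red ⇒ bird bird bird red bird D red S red ⇒ bird bird bird red bird red red S red ⇒ bird bird bird red bird red red red south bird red

S ⇒ bird D   [S ::= bird D]
bird D ⇒ bird S S red   [D ::= S S red]
bird S S red ⇒ bird bird D S red   [S ::= bird D]
bird bird D S red ⇒ bird bird S S red S red   [D ::= S S red]
bird bird S S red S red ⇒ bird bird bird D S red S red   [S ::= bird D]
bird bird bird D S red S red ⇒ bird bird bird red S red S red   [D ::= red]
bird bird bird red S red S red ⇒ bird bird bird red bird D red S red   [S ::= bird D]
bird bird bird red bird D red S red ⇒ bird bird bird red bird red red S red   [D ::= red]
bird bird bird red bird red red S red ⇒ bird bird bird red bird red red red south bird red   [S ::= red south bird]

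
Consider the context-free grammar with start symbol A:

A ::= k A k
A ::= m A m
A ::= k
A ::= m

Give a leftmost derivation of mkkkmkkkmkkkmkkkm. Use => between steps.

A => mAm   [A ::= m A m]
mAm => mkAkm   [A ::= k A k]
mkAkm => mkkAkkm   [A ::= k A k]
mkkAkkm => mkkkAkkkm   [A ::= k A k]
mkkkAkkkm => mkkkmAmkkkm   [A ::= m A m]
mkkkmAmkkkm => mkkkmkAkmkkkm   [A ::= k A k]
mkkkmkAkmkkkm => mkkkmkkAkkmkkkm   [A ::= k A k]
mkkkmkkAkkmkkkm => mkkkmkkkAkkkmkkkm   [A ::= k A k]
mkkkmkkkAkkkmkkkm => mkkkmkkkmkkkmkkkm   [A ::= m]

A => mAm => mkAkm => mkkAkkm => mkkkAkkkm => mkkkmAmkkkm => mkkkmkAkmkkkm => mkkkmkkAkkmkkkm => mkkkmkkkAkkkmkkkm => mkkkmkkkmkkkmkkkm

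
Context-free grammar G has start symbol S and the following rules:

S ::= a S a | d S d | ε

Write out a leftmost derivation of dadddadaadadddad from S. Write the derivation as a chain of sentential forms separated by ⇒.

S⇒dSd⇒daSad⇒dadSdad⇒daddSddad⇒dadddSdddad⇒dadddaSadddad⇒dadddadSdadddad⇒dadddadaSadadddad⇒dadddadaadadddad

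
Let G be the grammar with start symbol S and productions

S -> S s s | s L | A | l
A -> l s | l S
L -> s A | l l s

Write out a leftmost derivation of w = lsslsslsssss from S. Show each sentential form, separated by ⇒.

S⇒A⇒lS⇒lsL⇒lssA⇒lsslS⇒lsslSss⇒lsslSssss⇒lsslsLssss⇒lsslssAssss⇒lsslsslsssss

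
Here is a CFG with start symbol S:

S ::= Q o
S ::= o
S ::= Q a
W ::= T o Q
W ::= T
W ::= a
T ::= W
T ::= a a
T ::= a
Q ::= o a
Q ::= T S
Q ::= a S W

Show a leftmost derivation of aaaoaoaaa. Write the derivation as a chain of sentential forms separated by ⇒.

S⇒Qa⇒aSWa⇒aQaWa⇒aTSaWa⇒aaaSaWa⇒aaaQoaWa⇒aaaoaoaWa⇒aaaoaoaaa

S ⇒ Qa   [S ::= Q a]
Qa ⇒ aSWa   [Q ::= a S W]
aSWa ⇒ aQaWa   [S ::= Q a]
aQaWa ⇒ aTSaWa   [Q ::= T S]
aTSaWa ⇒ aaaSaWa   [T ::= a a]
aaaSaWa ⇒ aaaQoaWa   [S ::= Q o]
aaaQoaWa ⇒ aaaoaoaWa   [Q ::= o a]
aaaoaoaWa ⇒ aaaoaoaaa   [W ::= a]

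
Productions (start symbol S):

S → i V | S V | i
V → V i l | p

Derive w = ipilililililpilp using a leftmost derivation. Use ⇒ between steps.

S ⇒ SV   [S → S V]
SV ⇒ SVV   [S → S V]
SVV ⇒ iVVV   [S → i V]
iVVV ⇒ iVilVV   [V → V i l]
iVilVV ⇒ iVililVV   [V → V i l]
iVililVV ⇒ iVilililVV   [V → V i l]
iVilililVV ⇒ iVililililVV   [V → V i l]
iVililililVV ⇒ iVilililililVV   [V → V i l]
iVilililililVV ⇒ ipilililililVV   [V → p]
ipilililililVV ⇒ ipilililililVilV   [V → V i l]
ipilililililVilV ⇒ ipilililililpilV   [V → p]
ipilililililpilV ⇒ ipilililililpilp   [V → p]

S⇒SV⇒SVV⇒iVVV⇒iVilVV⇒iVililVV⇒iVilililVV⇒iVililililVV⇒iVilililililVV⇒ipilililililVV⇒ipilililililVilV⇒ipilililililpilV⇒ipilililililpilp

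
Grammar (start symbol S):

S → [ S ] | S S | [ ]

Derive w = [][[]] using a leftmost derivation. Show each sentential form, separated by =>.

S => SS => []S => [][S] => [][[]]

S => SS   [S → S S]
SS => []S   [S → [ ]]
[]S => [][S]   [S → [ S ]]
[][S] => [][[]]   [S → [ ]]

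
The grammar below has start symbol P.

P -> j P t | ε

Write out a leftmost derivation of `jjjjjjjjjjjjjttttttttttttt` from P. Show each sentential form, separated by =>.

P => jPt => jjPtt => jjjPttt => jjjjPtttt => jjjjjPttttt => jjjjjjPtttttt => jjjjjjjPttttttt => jjjjjjjjPtttttttt => jjjjjjjjjPttttttttt => jjjjjjjjjjPtttttttttt => jjjjjjjjjjjPttttttttttt => jjjjjjjjjjjjPtttttttttttt => jjjjjjjjjjjjjPttttttttttttt => jjjjjjjjjjjjjttttttttttttt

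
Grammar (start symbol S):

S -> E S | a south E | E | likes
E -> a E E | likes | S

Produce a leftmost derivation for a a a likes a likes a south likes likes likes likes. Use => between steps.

S => E S => a E E S => a a E E E S => a a a E E E E S => a a a likes E E E S => a a a likes a E E E E S => a a a likes a likes E E E S => a a a likes a likes S E E S => a a a likes a likes a south E E E S => a a a likes a likes a south likes E E S => a a a likes a likes a south likes likes E S => a a a likes a likes a south likes likes S S => a a a likes a likes a south likes likes likes S => a a a likes a likes a south likes likes likes likes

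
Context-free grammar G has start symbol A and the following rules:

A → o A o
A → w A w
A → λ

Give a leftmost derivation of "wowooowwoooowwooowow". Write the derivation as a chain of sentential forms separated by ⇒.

A ⇒ wAw   [A → w A w]
wAw ⇒ woAow   [A → o A o]
woAow ⇒ wowAwow   [A → w A w]
wowAwow ⇒ wowoAowow   [A → o A o]
wowoAowow ⇒ wowooAoowow   [A → o A o]
wowooAoowow ⇒ wowoooAooowow   [A → o A o]
wowoooAooowow ⇒ wowooowAwooowow   [A → w A w]
wowooowAwooowow ⇒ wowooowwAwwooowow   [A → w A w]
wowooowwAwwooowow ⇒ wowooowwoAowwooowow   [A → o A o]
wowooowwoAowwooowow ⇒ wowooowwooAoowwooowow   [A → o A o]
wowooowwooAoowwooowow ⇒ wowooowwoooowwooowow   [A → λ]

A ⇒ wAw ⇒ woAow ⇒ wowAwow ⇒ wowoAowow ⇒ wowooAoowow ⇒ wowoooAooowow ⇒ wowooowAwooowow ⇒ wowooowwAwwooowow ⇒ wowooowwoAowwooowow ⇒ wowooowwooAoowwooowow ⇒ wowooowwoooowwooowow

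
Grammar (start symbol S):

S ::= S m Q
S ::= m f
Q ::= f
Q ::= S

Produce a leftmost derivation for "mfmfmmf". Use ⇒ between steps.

S ⇒ SmQ   [S ::= S m Q]
SmQ ⇒ SmQmQ   [S ::= S m Q]
SmQmQ ⇒ mfmQmQ   [S ::= m f]
mfmQmQ ⇒ mfmfmQ   [Q ::= f]
mfmfmQ ⇒ mfmfmS   [Q ::= S]
mfmfmS ⇒ mfmfmmf   [S ::= m f]

S ⇒ SmQ ⇒ SmQmQ ⇒ mfmQmQ ⇒ mfmfmQ ⇒ mfmfmS ⇒ mfmfmmf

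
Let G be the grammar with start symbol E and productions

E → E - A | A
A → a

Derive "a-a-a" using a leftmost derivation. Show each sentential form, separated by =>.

E => E-A => E-A-A => A-A-A => a-A-A => a-a-A => a-a-a

E => E-A   [E → E - A]
E-A => E-A-A   [E → E - A]
E-A-A => A-A-A   [E → A]
A-A-A => a-A-A   [A → a]
a-A-A => a-a-A   [A → a]
a-a-A => a-a-a   [A → a]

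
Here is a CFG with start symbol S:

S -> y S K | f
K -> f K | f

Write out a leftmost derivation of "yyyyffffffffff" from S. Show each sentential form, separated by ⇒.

S ⇒ ySK   [S -> y S K]
ySK ⇒ yySKK   [S -> y S K]
yySKK ⇒ yyySKKK   [S -> y S K]
yyySKKK ⇒ yyyySKKKK   [S -> y S K]
yyyySKKKK ⇒ yyyyfKKKK   [S -> f]
yyyyfKKKK ⇒ yyyyffKKKK   [K -> f K]
yyyyffKKKK ⇒ yyyyfffKKK   [K -> f]
yyyyfffKKK ⇒ yyyyffffKKK   [K -> f K]
yyyyffffKKK ⇒ yyyyfffffKKK   [K -> f K]
yyyyfffffKKK ⇒ yyyyffffffKKK   [K -> f K]
yyyyffffffKKK ⇒ yyyyfffffffKKK   [K -> f K]
yyyyfffffffKKK ⇒ yyyyffffffffKK   [K -> f]
yyyyffffffffKK ⇒ yyyyfffffffffK   [K -> f]
yyyyfffffffffK ⇒ yyyyffffffffff   [K -> f]

S ⇒ ySK ⇒ yySKK ⇒ yyySKKK ⇒ yyyySKKKK ⇒ yyyyfKKKK ⇒ yyyyffKKKK ⇒ yyyyfffKKK ⇒ yyyyffffKKK ⇒ yyyyfffffKKK ⇒ yyyyffffffKKK ⇒ yyyyfffffffKKK ⇒ yyyyffffffffKK ⇒ yyyyfffffffffK ⇒ yyyyffffffffff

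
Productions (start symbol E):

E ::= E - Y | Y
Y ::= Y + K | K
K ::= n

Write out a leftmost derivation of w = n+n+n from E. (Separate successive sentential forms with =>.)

E => Y   [E ::= Y]
Y => Y+K   [Y ::= Y + K]
Y+K => Y+K+K   [Y ::= Y + K]
Y+K+K => K+K+K   [Y ::= K]
K+K+K => n+K+K   [K ::= n]
n+K+K => n+n+K   [K ::= n]
n+n+K => n+n+n   [K ::= n]

E=>Y=>Y+K=>Y+K+K=>K+K+K=>n+K+K=>n+n+K=>n+n+n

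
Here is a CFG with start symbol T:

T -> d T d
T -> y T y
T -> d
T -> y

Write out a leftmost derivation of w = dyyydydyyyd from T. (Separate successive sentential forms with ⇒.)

T⇒dTd⇒dyTyd⇒dyyTyyd⇒dyyyTyyyd⇒dyyydTdyyyd⇒dyyydydyyyd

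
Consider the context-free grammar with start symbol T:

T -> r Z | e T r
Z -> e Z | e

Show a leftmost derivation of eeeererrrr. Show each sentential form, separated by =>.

T => eTr => eeTrr => eeeTrrr => eeeeTrrrr => eeeerZrrrr => eeeererrrr

T => eTr   [T -> e T r]
eTr => eeTrr   [T -> e T r]
eeTrr => eeeTrrr   [T -> e T r]
eeeTrrr => eeeeTrrrr   [T -> e T r]
eeeeTrrrr => eeeerZrrrr   [T -> r Z]
eeeerZrrrr => eeeererrrr   [Z -> e]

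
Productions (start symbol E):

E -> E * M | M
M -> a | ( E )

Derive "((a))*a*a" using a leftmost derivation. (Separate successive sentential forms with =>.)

E => E*M   [E -> E * M]
E*M => E*M*M   [E -> E * M]
E*M*M => M*M*M   [E -> M]
M*M*M => (E)*M*M   [M -> ( E )]
(E)*M*M => (M)*M*M   [E -> M]
(M)*M*M => ((E))*M*M   [M -> ( E )]
((E))*M*M => ((M))*M*M   [E -> M]
((M))*M*M => ((a))*M*M   [M -> a]
((a))*M*M => ((a))*a*M   [M -> a]
((a))*a*M => ((a))*a*a   [M -> a]

E => E*M => E*M*M => M*M*M => (E)*M*M => (M)*M*M => ((E))*M*M => ((M))*M*M => ((a))*M*M => ((a))*a*M => ((a))*a*a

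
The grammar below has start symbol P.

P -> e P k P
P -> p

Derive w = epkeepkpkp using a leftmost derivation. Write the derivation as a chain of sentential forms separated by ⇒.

P⇒ePkP⇒epkP⇒epkePkP⇒epkeePkPkP⇒epkeepkPkP⇒epkeepkpkP⇒epkeepkpkp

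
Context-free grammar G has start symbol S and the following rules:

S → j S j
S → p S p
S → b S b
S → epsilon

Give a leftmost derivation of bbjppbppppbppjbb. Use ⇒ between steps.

S ⇒ bSb ⇒ bbSbb ⇒ bbjSjbb ⇒ bbjpSpjbb ⇒ bbjppSppjbb ⇒ bbjppbSbppjbb ⇒ bbjppbpSpbppjbb ⇒ bbjppbppSppbppjbb ⇒ bbjppbppppbppjbb

S ⇒ bSb   [S → b S b]
bSb ⇒ bbSbb   [S → b S b]
bbSbb ⇒ bbjSjbb   [S → j S j]
bbjSjbb ⇒ bbjpSpjbb   [S → p S p]
bbjpSpjbb ⇒ bbjppSppjbb   [S → p S p]
bbjppSppjbb ⇒ bbjppbSbppjbb   [S → b S b]
bbjppbSbppjbb ⇒ bbjppbpSpbppjbb   [S → p S p]
bbjppbpSpbppjbb ⇒ bbjppbppSppbppjbb   [S → p S p]
bbjppbppSppbppjbb ⇒ bbjppbppppbppjbb   [S → epsilon]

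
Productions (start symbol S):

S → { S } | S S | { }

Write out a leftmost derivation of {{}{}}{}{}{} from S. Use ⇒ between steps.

S ⇒ SS ⇒ SSS ⇒ SSSS ⇒ {S}SSS ⇒ {SS}SSS ⇒ {{}S}SSS ⇒ {{}{}}SSS ⇒ {{}{}}{}SS ⇒ {{}{}}{}{}S ⇒ {{}{}}{}{}{}

S ⇒ SS   [S → S S]
SS ⇒ SSS   [S → S S]
SSS ⇒ SSSS   [S → S S]
SSSS ⇒ {S}SSS   [S → { S }]
{S}SSS ⇒ {SS}SSS   [S → S S]
{SS}SSS ⇒ {{}S}SSS   [S → { }]
{{}S}SSS ⇒ {{}{}}SSS   [S → { }]
{{}{}}SSS ⇒ {{}{}}{}SS   [S → { }]
{{}{}}{}SS ⇒ {{}{}}{}{}S   [S → { }]
{{}{}}{}{}S ⇒ {{}{}}{}{}{}   [S → { }]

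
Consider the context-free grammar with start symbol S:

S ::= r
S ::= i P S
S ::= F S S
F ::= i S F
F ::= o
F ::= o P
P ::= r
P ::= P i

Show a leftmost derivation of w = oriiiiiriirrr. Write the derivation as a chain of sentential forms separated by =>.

S=>FSS=>oPSS=>oPiSS=>oPiiSS=>oPiiiSS=>oPiiiiSS=>oriiiiSS=>oriiiiiPSS=>oriiiiiPiSS=>oriiiiiriSS=>oriiiiiriiPSS=>oriiiiiriirSS=>oriiiiiriirrS=>oriiiiiriirrr

S => FSS   [S ::= F S S]
FSS => oPSS   [F ::= o P]
oPSS => oPiSS   [P ::= P i]
oPiSS => oPiiSS   [P ::= P i]
oPiiSS => oPiiiSS   [P ::= P i]
oPiiiSS => oPiiiiSS   [P ::= P i]
oPiiiiSS => oriiiiSS   [P ::= r]
oriiiiSS => oriiiiiPSS   [S ::= i P S]
oriiiiiPSS => oriiiiiPiSS   [P ::= P i]
oriiiiiPiSS => oriiiiiriSS   [P ::= r]
oriiiiiriSS => oriiiiiriiPSS   [S ::= i P S]
oriiiiiriiPSS => oriiiiiriirSS   [P ::= r]
oriiiiiriirSS => oriiiiiriirrS   [S ::= r]
oriiiiiriirrS => oriiiiiriirrr   [S ::= r]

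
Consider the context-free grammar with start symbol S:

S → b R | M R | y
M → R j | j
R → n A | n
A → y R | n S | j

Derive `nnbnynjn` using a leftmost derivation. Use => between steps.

S => MR   [S → M R]
MR => RjR   [M → R j]
RjR => nAjR   [R → n A]
nAjR => nnSjR   [A → n S]
nnSjR => nnbRjR   [S → b R]
nnbRjR => nnbnAjR   [R → n A]
nnbnAjR => nnbnyRjR   [A → y R]
nnbnyRjR => nnbnynjR   [R → n]
nnbnynjR => nnbnynjn   [R → n]

S => MR => RjR => nAjR => nnSjR => nnbRjR => nnbnAjR => nnbnyRjR => nnbnynjR => nnbnynjn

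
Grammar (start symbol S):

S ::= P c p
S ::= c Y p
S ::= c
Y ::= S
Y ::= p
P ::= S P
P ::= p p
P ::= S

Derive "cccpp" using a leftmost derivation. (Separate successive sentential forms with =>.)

S=>cYp=>cSp=>ccYpp=>ccSpp=>cccpp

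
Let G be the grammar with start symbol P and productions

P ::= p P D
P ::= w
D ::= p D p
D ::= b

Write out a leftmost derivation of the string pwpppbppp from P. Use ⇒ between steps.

P⇒pPD⇒pwD⇒pwpDp⇒pwppDpp⇒pwpppDppp⇒pwpppbppp

P ⇒ pPD   [P ::= p P D]
pPD ⇒ pwD   [P ::= w]
pwD ⇒ pwpDp   [D ::= p D p]
pwpDp ⇒ pwppDpp   [D ::= p D p]
pwppDpp ⇒ pwpppDppp   [D ::= p D p]
pwpppDppp ⇒ pwpppbppp   [D ::= b]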